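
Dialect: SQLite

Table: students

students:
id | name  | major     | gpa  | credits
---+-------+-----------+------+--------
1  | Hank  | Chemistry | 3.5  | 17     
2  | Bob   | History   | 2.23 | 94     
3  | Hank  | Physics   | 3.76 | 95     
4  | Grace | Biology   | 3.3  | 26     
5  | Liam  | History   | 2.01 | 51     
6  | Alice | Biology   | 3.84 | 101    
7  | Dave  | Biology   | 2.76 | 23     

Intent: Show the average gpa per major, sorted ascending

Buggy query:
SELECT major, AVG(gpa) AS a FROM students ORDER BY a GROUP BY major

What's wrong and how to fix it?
Bug: ORDER BY appears before GROUP BY; SQL clause order requires GROUP BY first

Fix: Move ORDER BY to the end, after GROUP BY

Corrected query:
SELECT major, AVG(gpa) AS a FROM students GROUP BY major ORDER BY a

Result:
major     | a   
----------+-----
History   | 2.12
Biology   | 3.3 
Chemistry | 3.5 
Physics   | 3.76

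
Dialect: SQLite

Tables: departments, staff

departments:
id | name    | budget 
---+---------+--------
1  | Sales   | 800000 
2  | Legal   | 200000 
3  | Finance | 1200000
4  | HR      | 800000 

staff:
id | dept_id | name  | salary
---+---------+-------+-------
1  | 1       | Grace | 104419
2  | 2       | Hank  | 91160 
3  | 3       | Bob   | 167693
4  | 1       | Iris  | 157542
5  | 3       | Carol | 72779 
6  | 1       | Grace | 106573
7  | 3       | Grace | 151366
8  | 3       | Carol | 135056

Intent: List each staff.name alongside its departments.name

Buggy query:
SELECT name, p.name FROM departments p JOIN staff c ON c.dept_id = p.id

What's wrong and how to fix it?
Bug: 'name' exists in both joined tables, so the database can't tell which one is meant

Fix: Prefix ambiguous columns with the table alias

Corrected query:
SELECT c.name, p.name FROM departments p JOIN staff c ON c.dept_id = p.id

Result:
name  | name   
------+--------
Grace | Sales  
Hank  | Legal  
Bob   | Finance
Iris  | Sales  
Carol | Finance
Grace | Sales  
Grace | Finance
Carol | Finance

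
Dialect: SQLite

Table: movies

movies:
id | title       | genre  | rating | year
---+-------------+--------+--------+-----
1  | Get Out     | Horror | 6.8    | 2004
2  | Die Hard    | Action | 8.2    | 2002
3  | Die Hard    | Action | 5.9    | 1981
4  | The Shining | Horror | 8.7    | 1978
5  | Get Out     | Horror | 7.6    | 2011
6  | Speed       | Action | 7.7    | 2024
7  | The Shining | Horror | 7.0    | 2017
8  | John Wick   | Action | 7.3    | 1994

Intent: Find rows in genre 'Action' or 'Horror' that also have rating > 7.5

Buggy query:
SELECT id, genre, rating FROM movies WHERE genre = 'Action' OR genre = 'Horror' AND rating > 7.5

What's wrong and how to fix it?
Bug: AND binds tighter than OR, so this parses as genre = 'Action' OR (genre = 'Horror' AND rating > 7.5)

Fix: Group the OR with parentheses (or use IN), then AND the threshold

Corrected query:
SELECT id, genre, rating FROM movies WHERE (genre = 'Action' OR genre = 'Horror') AND rating > 7.5

Result:
id | genre  | rating
---+--------+-------
2  | Action | 8.2   
4  | Horror | 8.7   
5  | Horror | 7.6   
6  | Action | 7.7   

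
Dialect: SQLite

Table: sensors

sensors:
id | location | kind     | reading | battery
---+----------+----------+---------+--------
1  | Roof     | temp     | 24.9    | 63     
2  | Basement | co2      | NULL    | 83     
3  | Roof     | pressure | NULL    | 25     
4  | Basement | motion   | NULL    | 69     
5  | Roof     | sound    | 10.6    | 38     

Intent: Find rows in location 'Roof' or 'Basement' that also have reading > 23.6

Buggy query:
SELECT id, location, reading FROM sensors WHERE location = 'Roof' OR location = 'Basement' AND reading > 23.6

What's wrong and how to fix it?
Bug: AND binds tighter than OR, so this parses as location = 'Roof' OR (location = 'Basement' AND reading > 23.6)

Fix: Group the OR with parentheses (or use IN), then AND the threshold

Corrected query:
SELECT id, location, reading FROM sensors WHERE (location = 'Roof' OR location = 'Basement') AND reading > 23.6

Result:
id | location | reading
---+----------+--------
1  | Roof     | 24.9   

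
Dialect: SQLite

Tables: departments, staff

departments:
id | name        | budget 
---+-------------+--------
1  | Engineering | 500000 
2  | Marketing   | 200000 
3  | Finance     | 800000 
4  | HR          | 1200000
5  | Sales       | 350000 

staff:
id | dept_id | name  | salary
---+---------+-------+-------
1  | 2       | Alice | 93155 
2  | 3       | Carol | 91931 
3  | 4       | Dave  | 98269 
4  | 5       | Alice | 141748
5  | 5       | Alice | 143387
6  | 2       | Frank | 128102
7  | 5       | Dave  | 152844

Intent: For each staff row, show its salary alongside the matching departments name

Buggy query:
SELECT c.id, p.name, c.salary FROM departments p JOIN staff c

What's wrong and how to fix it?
Bug: JOIN with no ON clause produces a cartesian product; every staff row pairs with every departments row

Fix: Specify the join condition linking the foreign key to the parent id

Corrected query:
SELECT c.id, p.name, c.salary FROM departments p JOIN staff c ON c.dept_id = p.id

Result:
id | name      | salary
---+-----------+-------
1  | Marketing | 93155 
2  | Finance   | 91931 
3  | HR        | 98269 
4  | Sales     | 141748
5  | Sales     | 143387
6  | Marketing | 128102
7  | Sales     | 152844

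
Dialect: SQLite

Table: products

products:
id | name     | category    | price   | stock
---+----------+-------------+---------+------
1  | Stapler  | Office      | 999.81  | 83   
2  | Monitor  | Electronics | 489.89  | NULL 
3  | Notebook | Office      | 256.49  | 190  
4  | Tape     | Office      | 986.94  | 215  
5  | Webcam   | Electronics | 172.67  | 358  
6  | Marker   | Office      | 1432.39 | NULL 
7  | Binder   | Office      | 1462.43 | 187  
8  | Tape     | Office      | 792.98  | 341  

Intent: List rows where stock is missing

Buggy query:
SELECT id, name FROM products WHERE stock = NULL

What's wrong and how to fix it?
Bug: Comparing to NULL with '=' never matches; NULL = NULL is unknown, not true

Fix: Replace '= NULL' with 'IS NULL'

Corrected query:
SELECT id, name FROM products WHERE stock IS NULL

Result:
id | name   
---+--------
2  | Monitor
6  | Marker 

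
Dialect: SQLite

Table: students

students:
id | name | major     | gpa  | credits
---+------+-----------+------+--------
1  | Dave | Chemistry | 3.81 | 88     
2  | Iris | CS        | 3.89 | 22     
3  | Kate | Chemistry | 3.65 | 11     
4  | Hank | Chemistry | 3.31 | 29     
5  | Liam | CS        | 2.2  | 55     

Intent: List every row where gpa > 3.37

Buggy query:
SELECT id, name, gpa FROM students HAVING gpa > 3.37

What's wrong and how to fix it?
Bug: This is a non-aggregate query (no GROUP BY, no aggregates), so in SQLite the HAVING clause is invalid here; a row-level condition belongs in WHERE

Fix: Replace HAVING with WHERE since the condition applies to individual rows

Corrected query:
SELECT id, name, gpa FROM students WHERE gpa > 3.37

Result:
id | name | gpa 
---+------+-----
1  | Dave | 3.81
2  | Iris | 3.89
3  | Kate | 3.65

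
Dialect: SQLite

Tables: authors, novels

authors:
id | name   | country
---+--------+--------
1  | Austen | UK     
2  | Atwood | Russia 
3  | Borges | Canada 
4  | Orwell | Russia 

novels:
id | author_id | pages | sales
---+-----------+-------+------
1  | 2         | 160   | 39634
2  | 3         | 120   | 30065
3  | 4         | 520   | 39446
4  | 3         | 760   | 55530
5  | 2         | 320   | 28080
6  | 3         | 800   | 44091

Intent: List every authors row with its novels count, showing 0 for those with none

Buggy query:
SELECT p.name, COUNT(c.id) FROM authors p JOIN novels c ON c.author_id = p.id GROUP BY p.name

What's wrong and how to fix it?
Bug: An inner join excludes parents with zero children

Fix: Use LEFT JOIN so parents without children still appear (COUNT(c.id) gives 0)

Corrected query:
SELECT p.name, COUNT(c.id) FROM authors p LEFT JOIN novels c ON c.author_id = p.id GROUP BY p.name

Result:
name   | COUNT(c.id)
-------+------------
Atwood | 2          
Austen | 0          
Borges | 3          
Orwell | 1          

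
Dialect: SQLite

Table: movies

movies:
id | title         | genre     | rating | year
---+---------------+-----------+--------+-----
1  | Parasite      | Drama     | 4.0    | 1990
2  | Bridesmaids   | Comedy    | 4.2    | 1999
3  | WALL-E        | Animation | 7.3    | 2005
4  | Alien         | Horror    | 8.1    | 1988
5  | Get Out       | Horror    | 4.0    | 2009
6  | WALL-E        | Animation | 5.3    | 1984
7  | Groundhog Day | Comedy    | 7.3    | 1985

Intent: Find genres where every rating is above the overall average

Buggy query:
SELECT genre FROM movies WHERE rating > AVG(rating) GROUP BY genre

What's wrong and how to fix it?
Bug: AVG() is an aggregate; it can't sit directly in WHERE

Fix: Compute the overall average in a scalar subquery and compare each group's MIN against it in HAVING

Corrected query:
SELECT genre FROM movies GROUP BY genre HAVING MIN(rating) > (SELECT AVG(rating) FROM movies)

Result:
(no rows)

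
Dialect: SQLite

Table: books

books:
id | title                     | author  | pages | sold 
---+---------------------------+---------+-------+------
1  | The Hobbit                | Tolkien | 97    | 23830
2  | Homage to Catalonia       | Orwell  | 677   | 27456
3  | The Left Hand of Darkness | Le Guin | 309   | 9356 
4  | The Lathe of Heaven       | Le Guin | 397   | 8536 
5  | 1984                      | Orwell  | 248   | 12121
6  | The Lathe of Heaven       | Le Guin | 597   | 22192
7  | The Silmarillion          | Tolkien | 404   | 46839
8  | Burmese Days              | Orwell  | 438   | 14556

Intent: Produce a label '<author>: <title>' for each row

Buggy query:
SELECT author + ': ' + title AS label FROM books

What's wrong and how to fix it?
Bug: SQLite uses || for string concatenation; + coerces text to numbers (yielding 0)

Fix: Replace + with || to concatenate text

Corrected query:
SELECT author || ': ' || title AS label FROM books

Result:
label                             
----------------------------------
Tolkien: The Hobbit               
Orwell: Homage to Catalonia       
Le Guin: The Left Hand of Darkness
Le Guin: The Lathe of Heaven      
Orwell: 1984                      
Le Guin: The Lathe of Heaven      
Tolkien: The Silmarillion         
Orwell: Burmese Days              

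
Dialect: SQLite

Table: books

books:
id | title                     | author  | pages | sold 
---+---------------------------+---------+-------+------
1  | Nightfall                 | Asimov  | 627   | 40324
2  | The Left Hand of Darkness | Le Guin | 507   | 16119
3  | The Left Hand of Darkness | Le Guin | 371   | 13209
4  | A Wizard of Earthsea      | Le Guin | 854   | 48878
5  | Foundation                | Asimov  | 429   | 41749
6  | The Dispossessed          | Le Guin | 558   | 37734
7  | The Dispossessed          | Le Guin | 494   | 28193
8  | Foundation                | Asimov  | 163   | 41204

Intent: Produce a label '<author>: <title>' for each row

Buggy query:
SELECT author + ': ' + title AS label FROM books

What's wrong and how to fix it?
Bug: '+' is numeric addition; on text columns SQLite converts them to 0 instead of concatenating

Fix: Replace + with || to concatenate text

Corrected query:
SELECT author || ': ' || title AS label FROM books

Result:
label                             
----------------------------------
Asimov: Nightfall                 
Le Guin: The Left Hand of Darkness
Le Guin: The Left Hand of Darkness
Le Guin: A Wizard of Earthsea     
Asimov: Foundation                
Le Guin: The Dispossessed         
Le Guin: The Dispossessed         
Asimov: Foundation                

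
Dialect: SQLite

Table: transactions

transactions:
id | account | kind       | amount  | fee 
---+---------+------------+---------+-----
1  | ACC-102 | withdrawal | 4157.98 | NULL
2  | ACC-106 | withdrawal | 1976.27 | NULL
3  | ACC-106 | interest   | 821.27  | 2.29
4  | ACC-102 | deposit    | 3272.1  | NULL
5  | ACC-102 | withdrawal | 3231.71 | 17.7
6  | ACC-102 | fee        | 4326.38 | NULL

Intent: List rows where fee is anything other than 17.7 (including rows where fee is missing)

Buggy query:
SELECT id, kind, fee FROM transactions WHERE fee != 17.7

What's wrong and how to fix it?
Bug: Inequality against NULL is unknown, not true; rows with NULL are dropped

Fix: Handle NULL separately with IS NULL alongside the inequality

Corrected query:
SELECT id, kind, fee FROM transactions WHERE fee != 17.7 OR fee IS NULL

Result:
id | kind       | fee 
---+------------+-----
1  | withdrawal | NULL
2  | withdrawal | NULL
3  | interest   | 2.29
4  | deposit    | NULL
6  | fee        | NULL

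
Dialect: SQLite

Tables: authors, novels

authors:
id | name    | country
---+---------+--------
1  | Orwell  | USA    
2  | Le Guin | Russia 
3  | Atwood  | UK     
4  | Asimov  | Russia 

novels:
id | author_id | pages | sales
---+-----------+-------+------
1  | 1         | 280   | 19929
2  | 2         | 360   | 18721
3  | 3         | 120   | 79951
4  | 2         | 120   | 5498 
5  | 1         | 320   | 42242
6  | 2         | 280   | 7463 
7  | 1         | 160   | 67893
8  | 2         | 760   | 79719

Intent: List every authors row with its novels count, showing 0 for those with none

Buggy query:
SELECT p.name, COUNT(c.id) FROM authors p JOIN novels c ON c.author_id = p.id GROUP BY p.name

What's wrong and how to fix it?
Bug: An inner join excludes parents with zero children

Fix: Switch to LEFT JOIN to retain unmatched parent rows

Corrected query:
SELECT p.name, COUNT(c.id) FROM authors p LEFT JOIN novels c ON c.author_id = p.id GROUP BY p.name

Result:
name    | COUNT(c.id)
--------+------------
Asimov  | 0          
Atwood  | 1          
Le Guin | 4          
Orwell  | 3          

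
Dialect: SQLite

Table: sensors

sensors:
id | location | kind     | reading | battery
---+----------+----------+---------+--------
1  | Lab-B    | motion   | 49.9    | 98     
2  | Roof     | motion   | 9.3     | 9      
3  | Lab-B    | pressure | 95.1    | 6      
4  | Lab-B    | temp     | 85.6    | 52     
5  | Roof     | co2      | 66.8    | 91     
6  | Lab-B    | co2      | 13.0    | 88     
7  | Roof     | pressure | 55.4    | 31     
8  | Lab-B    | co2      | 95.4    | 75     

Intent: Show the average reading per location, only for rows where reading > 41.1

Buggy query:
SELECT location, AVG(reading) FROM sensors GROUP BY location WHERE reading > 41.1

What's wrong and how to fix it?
Bug: WHERE cannot follow GROUP BY

Fix: Place WHERE between FROM and GROUP BY

Corrected query:
SELECT location, AVG(reading) FROM sensors WHERE reading > 41.1 GROUP BY location

Result:
location | AVG(reading)
---------+-------------
Lab-B    | 81.5        
Roof     | 61.1        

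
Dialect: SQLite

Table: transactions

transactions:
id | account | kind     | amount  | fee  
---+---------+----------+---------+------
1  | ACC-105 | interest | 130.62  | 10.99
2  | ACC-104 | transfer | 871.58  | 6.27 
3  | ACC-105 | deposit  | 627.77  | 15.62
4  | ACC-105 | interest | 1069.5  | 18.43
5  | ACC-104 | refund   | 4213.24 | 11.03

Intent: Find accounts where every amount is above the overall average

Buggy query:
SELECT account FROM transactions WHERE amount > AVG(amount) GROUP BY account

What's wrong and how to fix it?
Bug: WHERE evaluates per row before aggregation, so AVG() is unavailable

Fix: Use a subquery for AVG and a HAVING MIN(...) filter so the condition holds for every row in the group

Corrected query:
SELECT account FROM transactions GROUP BY account HAVING MIN(amount) > (SELECT AVG(amount) FROM transactions)

Result:
(no rows)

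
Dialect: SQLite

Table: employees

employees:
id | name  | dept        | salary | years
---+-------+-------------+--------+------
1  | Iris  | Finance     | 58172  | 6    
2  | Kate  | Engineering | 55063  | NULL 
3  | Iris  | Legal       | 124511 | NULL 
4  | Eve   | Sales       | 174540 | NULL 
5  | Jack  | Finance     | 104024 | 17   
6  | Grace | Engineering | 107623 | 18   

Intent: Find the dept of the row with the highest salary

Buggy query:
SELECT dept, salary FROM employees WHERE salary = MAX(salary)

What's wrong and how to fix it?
Bug: WHERE is evaluated per row; an aggregate over the whole table isn't defined there

Fix: Wrap MAX in a scalar subquery so WHERE compares against a single value

Corrected query:
SELECT dept, salary FROM employees WHERE salary = (SELECT MAX(salary) FROM employees)

Result:
dept  | salary
------+-------
Sales | 174540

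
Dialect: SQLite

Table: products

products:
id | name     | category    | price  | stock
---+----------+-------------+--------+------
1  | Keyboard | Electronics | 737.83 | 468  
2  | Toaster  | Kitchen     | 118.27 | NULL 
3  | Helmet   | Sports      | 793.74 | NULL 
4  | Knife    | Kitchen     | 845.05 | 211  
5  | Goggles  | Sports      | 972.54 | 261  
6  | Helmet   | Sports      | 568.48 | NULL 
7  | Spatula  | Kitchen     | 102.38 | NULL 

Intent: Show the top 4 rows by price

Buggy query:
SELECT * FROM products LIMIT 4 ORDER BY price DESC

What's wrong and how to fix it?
Bug: LIMIT must come after ORDER BY

Fix: Sort with ORDER BY, then apply LIMIT

Corrected query:
SELECT * FROM products ORDER BY price DESC LIMIT 4

Result:
id | name     | category    | price  | stock
---+----------+-------------+--------+------
5  | Goggles  | Sports      | 972.54 | 261  
4  | Knife    | Kitchen     | 845.05 | 211  
3  | Helmet   | Sports      | 793.74 | NULL 
1  | Keyboard | Electronics | 737.83 | 468  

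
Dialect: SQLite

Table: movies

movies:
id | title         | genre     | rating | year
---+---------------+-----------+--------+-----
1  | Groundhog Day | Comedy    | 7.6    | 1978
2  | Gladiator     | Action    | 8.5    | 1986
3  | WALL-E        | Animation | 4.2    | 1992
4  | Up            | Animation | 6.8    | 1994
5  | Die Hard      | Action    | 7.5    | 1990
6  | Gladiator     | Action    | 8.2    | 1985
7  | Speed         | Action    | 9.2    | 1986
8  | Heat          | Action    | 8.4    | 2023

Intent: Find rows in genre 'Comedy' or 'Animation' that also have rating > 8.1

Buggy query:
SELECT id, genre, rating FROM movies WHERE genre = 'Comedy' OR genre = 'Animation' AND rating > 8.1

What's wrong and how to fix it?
Bug: Without parentheses, AND is evaluated before OR, so the rating filter only applies to the 'Animation' branch

Fix: Add parentheses around the OR so the AND applies to both alternatives

Corrected query:
SELECT id, genre, rating FROM movies WHERE (genre = 'Comedy' OR genre = 'Animation') AND rating > 8.1

Result:
(no rows)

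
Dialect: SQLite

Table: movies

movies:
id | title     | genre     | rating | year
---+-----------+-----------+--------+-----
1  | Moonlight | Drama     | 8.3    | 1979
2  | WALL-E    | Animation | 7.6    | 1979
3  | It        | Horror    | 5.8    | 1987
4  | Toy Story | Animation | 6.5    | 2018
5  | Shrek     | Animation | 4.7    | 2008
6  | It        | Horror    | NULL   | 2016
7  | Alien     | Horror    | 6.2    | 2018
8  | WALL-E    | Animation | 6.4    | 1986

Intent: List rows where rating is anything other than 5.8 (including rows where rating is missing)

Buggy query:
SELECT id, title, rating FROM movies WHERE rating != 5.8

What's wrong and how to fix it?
Bug: Inequality against NULL is unknown, not true; rows with NULL are dropped

Fix: Add an explicit OR rating IS NULL to include the missing-value rows

Corrected query:
SELECT id, title, rating FROM movies WHERE rating != 5.8 OR rating IS NULL

Result:
id | title     | rating
---+-----------+-------
1  | Moonlight | 8.3   
2  | WALL-E    | 7.6   
4  | Toy Story | 6.5   
5  | Shrek     | 4.7   
6  | It        | NULL  
7  | Alien     | 6.2   
8  | WALL-E    | 6.4   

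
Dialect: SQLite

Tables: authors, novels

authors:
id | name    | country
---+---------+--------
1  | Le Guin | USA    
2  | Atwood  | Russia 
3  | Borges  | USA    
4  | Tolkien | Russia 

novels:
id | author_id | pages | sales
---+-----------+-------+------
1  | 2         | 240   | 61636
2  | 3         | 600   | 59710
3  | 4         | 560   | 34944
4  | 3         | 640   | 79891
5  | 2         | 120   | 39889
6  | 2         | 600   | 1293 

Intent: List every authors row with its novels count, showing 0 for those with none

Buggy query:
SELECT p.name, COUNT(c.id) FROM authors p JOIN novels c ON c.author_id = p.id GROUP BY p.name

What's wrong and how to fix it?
Bug: An inner join excludes parents with zero children

Fix: Use LEFT JOIN so parents without children still appear (COUNT(c.id) gives 0)

Corrected query:
SELECT p.name, COUNT(c.id) FROM authors p LEFT JOIN novels c ON c.author_id = p.id GROUP BY p.name

Result:
name    | COUNT(c.id)
--------+------------
Atwood  | 3          
Borges  | 2          
Le Guin | 0          
Tolkien | 1          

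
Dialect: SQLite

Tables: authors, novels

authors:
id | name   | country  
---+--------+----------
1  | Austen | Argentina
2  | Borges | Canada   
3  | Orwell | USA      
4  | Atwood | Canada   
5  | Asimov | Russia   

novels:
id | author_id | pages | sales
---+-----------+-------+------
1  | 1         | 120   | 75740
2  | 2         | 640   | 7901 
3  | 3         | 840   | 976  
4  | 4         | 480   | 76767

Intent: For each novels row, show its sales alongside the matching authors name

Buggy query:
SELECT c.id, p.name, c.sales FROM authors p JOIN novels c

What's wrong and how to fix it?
Bug: Missing join condition: each novels row is matched to all authors rows instead of just its own

Fix: Specify the join condition linking the foreign key to the parent id

Corrected query:
SELECT c.id, p.name, c.sales FROM authors p JOIN novels c ON c.author_id = p.id

Result:
id | name   | sales
---+--------+------
1  | Austen | 75740
2  | Borges | 7901 
3  | Orwell | 976  
4  | Atwood | 76767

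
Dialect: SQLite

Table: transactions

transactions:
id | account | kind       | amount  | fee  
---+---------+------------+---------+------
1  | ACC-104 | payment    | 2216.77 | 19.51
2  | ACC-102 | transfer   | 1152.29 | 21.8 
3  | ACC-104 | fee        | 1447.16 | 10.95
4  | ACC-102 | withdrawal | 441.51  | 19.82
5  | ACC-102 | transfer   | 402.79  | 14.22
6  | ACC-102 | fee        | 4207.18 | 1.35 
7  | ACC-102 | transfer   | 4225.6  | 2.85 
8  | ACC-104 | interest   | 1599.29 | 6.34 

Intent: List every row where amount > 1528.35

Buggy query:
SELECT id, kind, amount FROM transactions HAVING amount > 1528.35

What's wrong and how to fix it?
Bug: HAVING filters the output of aggregation, but this query has no GROUP BY and no aggregate functions, so SQLite rejects it (HAVING clause on a non-aggregate query); the condition here is per row

Fix: Use WHERE for row-level filtering

Corrected query:
SELECT id, kind, amount FROM transactions WHERE amount > 1528.35

Result:
id | kind     | amount 
---+----------+--------
1  | payment  | 2216.77
6  | fee      | 4207.18
7  | transfer | 4225.6 
8  | interest | 1599.29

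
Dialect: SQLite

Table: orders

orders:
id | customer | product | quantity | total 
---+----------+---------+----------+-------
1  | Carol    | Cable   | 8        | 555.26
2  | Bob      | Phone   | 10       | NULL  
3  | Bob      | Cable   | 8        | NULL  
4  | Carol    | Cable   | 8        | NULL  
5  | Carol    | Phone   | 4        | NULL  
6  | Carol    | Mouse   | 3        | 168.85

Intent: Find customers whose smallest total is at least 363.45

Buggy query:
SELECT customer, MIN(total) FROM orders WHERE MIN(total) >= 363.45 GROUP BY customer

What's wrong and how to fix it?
Bug: Aggregates like MIN are computed per group after WHERE runs

Fix: Replace WHERE with HAVING after the GROUP BY

Corrected query:
SELECT customer, MIN(total) FROM orders GROUP BY customer HAVING MIN(total) >= 363.45

Result:
(no rows)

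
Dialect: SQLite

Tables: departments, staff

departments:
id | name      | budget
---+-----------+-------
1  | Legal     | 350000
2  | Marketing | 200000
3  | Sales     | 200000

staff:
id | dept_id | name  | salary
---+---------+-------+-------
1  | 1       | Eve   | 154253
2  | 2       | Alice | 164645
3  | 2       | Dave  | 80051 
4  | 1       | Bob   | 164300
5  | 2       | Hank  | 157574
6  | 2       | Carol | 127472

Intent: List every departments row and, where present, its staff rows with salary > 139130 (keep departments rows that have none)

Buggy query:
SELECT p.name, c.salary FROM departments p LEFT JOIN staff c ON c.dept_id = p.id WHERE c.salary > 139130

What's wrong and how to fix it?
Bug: A WHERE condition on the right-hand table after LEFT JOIN drops unmatched parents

Fix: Put 'c.salary > 139130' in the JOIN's ON clause instead of WHERE

Corrected query:
SELECT p.name, c.salary FROM departments p LEFT JOIN staff c ON c.dept_id = p.id AND c.salary > 139130

Result:
name      | salary
----------+-------
Legal     | 154253
Legal     | 164300
Marketing | 157574
Marketing | 164645
Sales     | NULL  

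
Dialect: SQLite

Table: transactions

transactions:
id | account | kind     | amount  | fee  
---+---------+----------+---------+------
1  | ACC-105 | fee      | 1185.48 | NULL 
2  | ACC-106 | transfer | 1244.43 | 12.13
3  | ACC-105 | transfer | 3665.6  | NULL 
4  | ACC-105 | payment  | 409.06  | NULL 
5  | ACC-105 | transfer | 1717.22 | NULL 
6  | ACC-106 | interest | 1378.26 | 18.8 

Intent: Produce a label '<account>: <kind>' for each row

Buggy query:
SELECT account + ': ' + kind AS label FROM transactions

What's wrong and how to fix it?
Bug: SQLite uses || for string concatenation; + coerces text to numbers (yielding 0)

Fix: Replace + with || to concatenate text

Corrected query:
SELECT account || ': ' || kind AS label FROM transactions

Result:
label            
-----------------
ACC-105: fee     
ACC-106: transfer
ACC-105: transfer
ACC-105: payment 
ACC-105: transfer
ACC-106: interest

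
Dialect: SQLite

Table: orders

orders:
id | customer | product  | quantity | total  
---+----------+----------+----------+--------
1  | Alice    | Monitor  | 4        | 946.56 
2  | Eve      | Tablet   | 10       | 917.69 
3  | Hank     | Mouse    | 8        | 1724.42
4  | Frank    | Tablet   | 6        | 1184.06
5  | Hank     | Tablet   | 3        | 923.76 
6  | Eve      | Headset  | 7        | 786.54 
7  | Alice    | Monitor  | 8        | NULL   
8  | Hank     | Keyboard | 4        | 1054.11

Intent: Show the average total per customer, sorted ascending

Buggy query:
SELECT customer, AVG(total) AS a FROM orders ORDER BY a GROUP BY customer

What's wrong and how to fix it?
Bug: ORDER BY appears before GROUP BY; SQL clause order requires GROUP BY first

Fix: Reorder: SELECT … FROM … GROUP BY … ORDER BY …

Corrected query:
SELECT customer, AVG(total) AS a FROM orders GROUP BY customer ORDER BY a

Result:
customer | a          
---------+------------
Eve      | 852.115    
Alice    | 946.56     
Frank    | 1184.06    
Hank     | 1234.096667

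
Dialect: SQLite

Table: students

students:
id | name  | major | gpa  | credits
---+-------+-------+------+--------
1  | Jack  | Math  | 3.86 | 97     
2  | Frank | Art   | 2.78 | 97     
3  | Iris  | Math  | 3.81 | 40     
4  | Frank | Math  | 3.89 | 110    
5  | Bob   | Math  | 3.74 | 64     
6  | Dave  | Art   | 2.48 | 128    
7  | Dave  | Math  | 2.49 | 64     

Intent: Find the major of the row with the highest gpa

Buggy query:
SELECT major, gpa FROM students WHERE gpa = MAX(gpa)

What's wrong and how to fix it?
Bug: MAX(gpa) is an aggregate and cannot be used directly in WHERE

Fix: Use a subquery: WHERE gpa = (SELECT MAX(gpa) FROM students)

Corrected query:
SELECT major, gpa FROM students WHERE gpa = (SELECT MAX(gpa) FROM students)

Result:
major | gpa 
------+-----
Math  | 3.89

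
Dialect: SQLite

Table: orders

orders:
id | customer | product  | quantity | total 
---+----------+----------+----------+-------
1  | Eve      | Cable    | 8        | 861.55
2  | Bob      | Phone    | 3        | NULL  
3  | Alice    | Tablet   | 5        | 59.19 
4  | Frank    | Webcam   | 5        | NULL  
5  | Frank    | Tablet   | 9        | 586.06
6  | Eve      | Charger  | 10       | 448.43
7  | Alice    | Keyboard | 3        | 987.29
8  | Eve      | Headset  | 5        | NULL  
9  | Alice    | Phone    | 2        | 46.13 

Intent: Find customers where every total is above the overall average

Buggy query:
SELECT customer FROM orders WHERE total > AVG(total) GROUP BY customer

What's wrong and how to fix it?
Bug: AVG() is an aggregate; it can't sit directly in WHERE

Fix: Compute the overall average in a scalar subquery and compare each group's MIN against it in HAVING

Corrected query:
SELECT customer FROM orders GROUP BY customer HAVING MIN(total) > (SELECT AVG(total) FROM orders)

Result:
customer
--------
Frank   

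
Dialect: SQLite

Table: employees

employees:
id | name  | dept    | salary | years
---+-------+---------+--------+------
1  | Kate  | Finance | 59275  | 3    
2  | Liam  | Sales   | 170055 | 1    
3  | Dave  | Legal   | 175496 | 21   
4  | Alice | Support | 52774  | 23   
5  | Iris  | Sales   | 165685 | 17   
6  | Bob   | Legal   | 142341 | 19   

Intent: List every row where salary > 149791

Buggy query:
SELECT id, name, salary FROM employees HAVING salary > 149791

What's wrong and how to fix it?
Bug: HAVING filters the output of aggregation, but this query has no GROUP BY and no aggregate functions, so SQLite rejects it (HAVING clause on a non-aggregate query); the condition here is per row

Fix: Use WHERE for row-level filtering

Corrected query:
SELECT id, name, salary FROM employees WHERE salary > 149791

Result:
id | name | salary
---+------+-------
2  | Liam | 170055
3  | Dave | 175496
5  | Iris | 165685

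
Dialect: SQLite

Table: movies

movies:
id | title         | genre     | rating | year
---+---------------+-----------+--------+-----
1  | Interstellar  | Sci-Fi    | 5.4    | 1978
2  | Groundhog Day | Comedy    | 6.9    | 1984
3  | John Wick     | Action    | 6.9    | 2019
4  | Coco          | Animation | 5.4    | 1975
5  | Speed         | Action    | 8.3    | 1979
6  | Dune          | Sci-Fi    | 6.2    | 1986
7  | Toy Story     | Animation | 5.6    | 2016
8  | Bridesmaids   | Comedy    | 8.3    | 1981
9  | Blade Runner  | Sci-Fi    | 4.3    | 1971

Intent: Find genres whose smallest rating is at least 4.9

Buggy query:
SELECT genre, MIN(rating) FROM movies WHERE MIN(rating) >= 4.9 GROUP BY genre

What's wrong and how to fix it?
Bug: MIN() in WHERE is a misuse of aggregate

Fix: Replace WHERE with HAVING after the GROUP BY

Corrected query:
SELECT genre, MIN(rating) FROM movies GROUP BY genre HAVING MIN(rating) >= 4.9

Result:
genre     | MIN(rating)
----------+------------
Action    | 6.9        
Animation | 5.4        
Comedy    | 6.9        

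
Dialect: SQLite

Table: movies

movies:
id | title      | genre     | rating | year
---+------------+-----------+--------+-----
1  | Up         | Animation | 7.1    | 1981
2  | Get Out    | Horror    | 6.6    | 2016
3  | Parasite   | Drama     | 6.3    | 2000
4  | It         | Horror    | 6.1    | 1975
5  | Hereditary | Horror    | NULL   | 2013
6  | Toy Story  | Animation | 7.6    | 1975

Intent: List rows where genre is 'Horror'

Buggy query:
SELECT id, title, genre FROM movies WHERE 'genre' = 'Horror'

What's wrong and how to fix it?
Bug: Single quotes denote string literals in SQL; the column name is being compared as a constant string

Fix: Remove the quotes around the column name (or use double quotes for an identifier)

Corrected query:
SELECT id, title, genre FROM movies WHERE genre = 'Horror'

Result:
id | title      | genre 
---+------------+-------
2  | Get Out    | Horror
4  | It         | Horror
5  | Hereditary | Horror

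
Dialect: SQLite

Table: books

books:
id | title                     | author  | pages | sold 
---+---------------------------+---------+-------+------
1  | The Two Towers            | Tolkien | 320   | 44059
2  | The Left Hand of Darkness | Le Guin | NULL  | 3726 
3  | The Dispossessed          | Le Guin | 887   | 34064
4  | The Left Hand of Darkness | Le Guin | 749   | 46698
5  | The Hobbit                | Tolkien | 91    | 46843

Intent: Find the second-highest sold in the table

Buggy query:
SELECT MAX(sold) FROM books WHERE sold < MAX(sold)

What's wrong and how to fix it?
Bug: MAX(sold) on the right of the comparison is an aggregate-in-WHERE error

Fix: Put the inner MAX in a scalar subquery

Corrected query:
SELECT MAX(sold) FROM books WHERE sold < (SELECT MAX(sold) FROM books)

Result:
MAX(sold)
---------
46698    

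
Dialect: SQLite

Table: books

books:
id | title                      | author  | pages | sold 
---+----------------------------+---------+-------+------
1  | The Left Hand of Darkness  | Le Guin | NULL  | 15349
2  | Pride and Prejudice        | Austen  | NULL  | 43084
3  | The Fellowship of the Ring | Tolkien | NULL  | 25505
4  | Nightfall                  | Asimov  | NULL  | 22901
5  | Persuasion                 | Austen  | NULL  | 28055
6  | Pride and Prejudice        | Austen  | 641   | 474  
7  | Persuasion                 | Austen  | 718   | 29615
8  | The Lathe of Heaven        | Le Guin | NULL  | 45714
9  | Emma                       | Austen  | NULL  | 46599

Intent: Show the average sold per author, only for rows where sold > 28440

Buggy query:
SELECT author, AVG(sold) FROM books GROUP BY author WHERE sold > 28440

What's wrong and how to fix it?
Bug: WHERE cannot follow GROUP BY

Fix: Move the WHERE clause before GROUP BY

Corrected query:
SELECT author, AVG(sold) FROM books WHERE sold > 28440 GROUP BY author

Result:
author  | AVG(sold)
--------+----------
Austen  | 39766    
Le Guin | 45714    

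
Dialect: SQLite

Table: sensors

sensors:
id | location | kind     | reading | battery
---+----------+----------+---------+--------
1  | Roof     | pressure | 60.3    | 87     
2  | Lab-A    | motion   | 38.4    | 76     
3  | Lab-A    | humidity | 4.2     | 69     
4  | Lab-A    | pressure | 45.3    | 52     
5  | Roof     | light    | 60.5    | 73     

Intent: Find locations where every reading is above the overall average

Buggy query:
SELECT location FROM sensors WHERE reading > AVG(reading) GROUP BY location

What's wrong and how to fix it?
Bug: WHERE evaluates per row before aggregation, so AVG() is unavailable

Fix: Compute the overall average in a scalar subquery and compare each group's MIN against it in HAVING

Corrected query:
SELECT location FROM sensors GROUP BY location HAVING MIN(reading) > (SELECT AVG(reading) FROM sensors)

Result:
location
--------
Roof    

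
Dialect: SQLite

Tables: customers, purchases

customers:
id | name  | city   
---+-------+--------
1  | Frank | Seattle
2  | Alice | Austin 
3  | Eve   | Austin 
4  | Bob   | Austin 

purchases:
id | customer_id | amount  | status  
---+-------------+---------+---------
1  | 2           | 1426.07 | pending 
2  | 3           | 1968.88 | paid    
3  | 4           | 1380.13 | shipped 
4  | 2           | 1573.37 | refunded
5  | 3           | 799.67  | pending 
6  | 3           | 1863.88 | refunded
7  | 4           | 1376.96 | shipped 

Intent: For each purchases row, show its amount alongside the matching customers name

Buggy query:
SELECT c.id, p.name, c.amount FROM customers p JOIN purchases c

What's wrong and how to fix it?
Bug: Missing join condition: each purchases row is matched to all customers rows instead of just its own

Fix: Specify the join condition linking the foreign key to the parent id

Corrected query:
SELECT c.id, p.name, c.amount FROM customers p JOIN purchases c ON c.customer_id = p.id

Result:
id | name  | amount 
---+-------+--------
1  | Alice | 1426.07
2  | Eve   | 1968.88
3  | Bob   | 1380.13
4  | Alice | 1573.37
5  | Eve   | 799.67 
6  | Eve   | 1863.88
7  | Bob   | 1376.96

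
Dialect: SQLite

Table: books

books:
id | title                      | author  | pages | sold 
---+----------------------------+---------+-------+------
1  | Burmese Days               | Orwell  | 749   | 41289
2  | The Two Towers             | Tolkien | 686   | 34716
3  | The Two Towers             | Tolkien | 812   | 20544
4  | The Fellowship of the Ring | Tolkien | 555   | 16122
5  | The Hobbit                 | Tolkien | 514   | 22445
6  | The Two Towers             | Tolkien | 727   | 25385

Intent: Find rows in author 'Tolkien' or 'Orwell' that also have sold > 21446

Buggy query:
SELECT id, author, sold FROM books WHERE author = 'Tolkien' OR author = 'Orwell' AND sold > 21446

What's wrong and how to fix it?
Bug: AND binds tighter than OR, so this parses as author = 'Tolkien' OR (author = 'Orwell' AND sold > 21446)

Fix: Group the OR with parentheses (or use IN), then AND the threshold

Corrected query:
SELECT id, author, sold FROM books WHERE (author = 'Tolkien' OR author = 'Orwell') AND sold > 21446

Result:
id | author  | sold 
---+---------+------
1  | Orwell  | 41289
2  | Tolkien | 34716
5  | Tolkien | 22445
6  | Tolkien | 25385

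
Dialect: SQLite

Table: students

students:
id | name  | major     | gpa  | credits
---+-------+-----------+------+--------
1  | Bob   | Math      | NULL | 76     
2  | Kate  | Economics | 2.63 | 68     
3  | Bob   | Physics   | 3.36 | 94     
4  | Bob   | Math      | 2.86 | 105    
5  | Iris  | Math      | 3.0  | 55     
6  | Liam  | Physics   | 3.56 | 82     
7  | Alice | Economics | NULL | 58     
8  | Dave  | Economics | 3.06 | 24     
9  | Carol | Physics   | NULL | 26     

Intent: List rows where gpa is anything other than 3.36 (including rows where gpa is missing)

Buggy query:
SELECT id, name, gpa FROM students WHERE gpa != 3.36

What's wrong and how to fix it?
Bug: 'gpa != 3.36' is unknown when gpa is NULL, so NULL rows are silently excluded

Fix: Add an explicit OR gpa IS NULL to include the missing-value rows

Corrected query:
SELECT id, name, gpa FROM students WHERE gpa != 3.36 OR gpa IS NULL

Result:
id | name  | gpa 
---+-------+-----
1  | Bob   | NULL
2  | Kate  | 2.63
4  | Bob   | 2.86
5  | Iris  | 3   
6  | Liam  | 3.56
7  | Alice | NULL
8  | Dave  | 3.06
9  | Carol | NULL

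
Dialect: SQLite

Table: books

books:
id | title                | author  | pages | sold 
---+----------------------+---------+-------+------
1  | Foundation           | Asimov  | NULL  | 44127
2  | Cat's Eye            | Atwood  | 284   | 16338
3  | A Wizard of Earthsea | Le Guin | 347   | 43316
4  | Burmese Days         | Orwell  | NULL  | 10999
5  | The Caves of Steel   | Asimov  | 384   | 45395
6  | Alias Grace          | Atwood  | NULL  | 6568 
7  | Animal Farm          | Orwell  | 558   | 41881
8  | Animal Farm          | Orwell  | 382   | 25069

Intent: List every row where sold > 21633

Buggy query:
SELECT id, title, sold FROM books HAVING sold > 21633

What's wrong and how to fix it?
Bug: This is a non-aggregate query (no GROUP BY, no aggregates), so in SQLite the HAVING clause is invalid here; a row-level condition belongs in WHERE

Fix: Use WHERE for row-level filtering

Corrected query:
SELECT id, title, sold FROM books WHERE sold > 21633

Result:
id | title                | sold 
---+----------------------+------
1  | Foundation           | 44127
3  | A Wizard of Earthsea | 43316
5  | The Caves of Steel   | 45395
7  | Animal Farm          | 41881
8  | Animal Farm          | 25069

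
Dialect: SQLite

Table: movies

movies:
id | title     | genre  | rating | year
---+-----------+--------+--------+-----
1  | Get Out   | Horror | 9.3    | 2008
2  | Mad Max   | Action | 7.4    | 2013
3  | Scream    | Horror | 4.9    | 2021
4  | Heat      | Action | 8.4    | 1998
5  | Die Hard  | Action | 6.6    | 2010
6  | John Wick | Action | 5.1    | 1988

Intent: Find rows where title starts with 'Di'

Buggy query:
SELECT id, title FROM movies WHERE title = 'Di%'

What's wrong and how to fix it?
Bug: '=' compares the literal string including the % character; pattern matching needs LIKE

Fix: Use LIKE for wildcard pattern matching

Corrected query:
SELECT id, title FROM movies WHERE title LIKE 'Di%'

Result:
id | title   
---+---------
5  | Die Hard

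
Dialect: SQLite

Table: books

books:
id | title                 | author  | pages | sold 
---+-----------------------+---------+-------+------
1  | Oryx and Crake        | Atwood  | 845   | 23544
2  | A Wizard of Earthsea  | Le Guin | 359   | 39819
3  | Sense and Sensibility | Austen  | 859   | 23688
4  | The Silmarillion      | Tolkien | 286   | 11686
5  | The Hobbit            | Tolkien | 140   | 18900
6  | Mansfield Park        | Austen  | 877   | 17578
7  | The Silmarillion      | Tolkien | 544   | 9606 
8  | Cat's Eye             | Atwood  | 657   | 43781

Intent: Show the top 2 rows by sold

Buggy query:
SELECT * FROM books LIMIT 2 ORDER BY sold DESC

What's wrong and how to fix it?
Bug: LIMIT must come after ORDER BY

Fix: Swap the clauses: ORDER BY first, then LIMIT

Corrected query:
SELECT * FROM books ORDER BY sold DESC LIMIT 2

Result:
id | title                | author  | pages | sold 
---+----------------------+---------+-------+------
8  | Cat's Eye            | Atwood  | 657   | 43781
2  | A Wizard of Earthsea | Le Guin | 359   | 39819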